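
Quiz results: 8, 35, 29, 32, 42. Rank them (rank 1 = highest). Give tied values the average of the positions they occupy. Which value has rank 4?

29

Sorted (descending): 42, 35, 32, 29, 8
No ties — each value takes its position as its rank.
Rank 4 → value 29.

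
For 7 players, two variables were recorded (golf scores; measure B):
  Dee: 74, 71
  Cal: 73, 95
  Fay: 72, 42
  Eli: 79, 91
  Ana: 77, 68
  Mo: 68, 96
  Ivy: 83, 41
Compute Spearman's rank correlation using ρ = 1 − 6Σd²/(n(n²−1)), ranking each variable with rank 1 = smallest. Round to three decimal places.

Ranks of variable 1: 4, 3, 2, 6, 5, 1, 7
Ranks of variable 2: 4, 6, 2, 5, 3, 7, 1
d = r₁ − r₂: 0, -3, 0, 1, 2, -6, 6
d²: 0, 9, 0, 1, 4, 36, 36; Σd² = 86
ρ = 1 − 6·86/(7·48) = 1 − 516/336 = -0.536

-0.536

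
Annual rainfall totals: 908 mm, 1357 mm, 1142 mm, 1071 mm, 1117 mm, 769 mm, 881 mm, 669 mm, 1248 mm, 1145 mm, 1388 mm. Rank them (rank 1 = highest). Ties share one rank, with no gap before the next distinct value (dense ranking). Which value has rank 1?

Sorted (descending): 1388, 1357, 1248, 1145, 1142, 1117, 1071, 908, 881, 769, 669
No ties — each value takes its position as its rank.
Rank 1 → value 1388.

1388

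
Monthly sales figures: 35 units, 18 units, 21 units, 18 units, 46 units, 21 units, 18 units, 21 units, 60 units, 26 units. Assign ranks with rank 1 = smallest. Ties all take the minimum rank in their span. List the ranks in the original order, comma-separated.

8, 1, 4, 1, 9, 4, 1, 4, 10, 7

Sorted (ascending): 18, 18, 18, 21, 21, 21, 26, 35, 46, 60
The 3 values of 18 occupy positions 1–3 → each gets rank 1.
The 3 values of 21 occupy positions 4–6 → each gets rank 4.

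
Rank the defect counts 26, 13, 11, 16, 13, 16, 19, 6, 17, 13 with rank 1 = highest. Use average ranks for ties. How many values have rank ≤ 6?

Sorted (descending): 26, 19, 17, 16, 16, 13, 13, 13, 11, 6
The 2 values of 16 occupy positions 4–5 → average rank (4+5)/2 = 4.5.
The 3 values of 13 occupy positions 6–8 → average rank 7.
Ranks ≤ 6: {1, 2, 3, 4.5, 4.5} → 5 values.

5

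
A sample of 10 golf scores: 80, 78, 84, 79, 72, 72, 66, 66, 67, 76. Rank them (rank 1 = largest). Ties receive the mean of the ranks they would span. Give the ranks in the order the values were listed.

Sorted (descending): 84, 80, 79, 78, 76, 72, 72, 67, 66, 66
The 2 values of 72 occupy positions 6–7 → average rank (6+7)/2 = 6.5.
The 2 values of 66 occupy positions 9–10 → average rank (9+10)/2 = 9.5.

2, 4, 1, 3, 6.5, 6.5, 9.5, 9.5, 8, 5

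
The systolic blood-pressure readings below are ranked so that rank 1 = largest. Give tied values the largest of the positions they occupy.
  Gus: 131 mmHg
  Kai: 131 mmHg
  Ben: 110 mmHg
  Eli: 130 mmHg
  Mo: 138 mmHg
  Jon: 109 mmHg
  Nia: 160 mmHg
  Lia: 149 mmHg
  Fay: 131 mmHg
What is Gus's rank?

6

Sorted (descending): 160, 149, 138, 131, 131, 131, 130, 110, 109
The 3 values of 131 occupy positions 4–6 → each gets rank 6.
Gus has value 131 mmHg → rank 6.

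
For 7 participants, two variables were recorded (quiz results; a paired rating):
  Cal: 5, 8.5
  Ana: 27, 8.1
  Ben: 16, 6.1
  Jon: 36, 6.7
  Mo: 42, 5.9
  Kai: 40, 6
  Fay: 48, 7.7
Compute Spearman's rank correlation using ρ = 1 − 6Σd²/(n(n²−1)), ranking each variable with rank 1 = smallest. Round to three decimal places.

Ranks of variable 1: 1, 3, 2, 4, 6, 5, 7
Ranks of variable 2: 7, 6, 3, 4, 1, 2, 5
d = r₁ − r₂: -6, -3, -1, 0, 5, 3, 2
d²: 36, 9, 1, 0, 25, 9, 4; Σd² = 84
ρ = 1 − 6·84/(7·48) = 1 − 504/336 = -0.500

-0.500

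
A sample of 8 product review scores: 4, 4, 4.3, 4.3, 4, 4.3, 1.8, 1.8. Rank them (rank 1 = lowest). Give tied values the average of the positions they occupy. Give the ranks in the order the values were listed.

4, 4, 7, 7, 4, 7, 1.5, 1.5

Sorted (ascending): 1.8, 1.8, 4, 4, 4, 4.3, 4.3, 4.3
The 2 values of 1.8 occupy positions 1–2 → average rank (1+2)/2 = 1.5.
The 3 values of 4 occupy positions 3–5 → average rank 4.
The 3 values of 4.3 occupy positions 6–8 → average rank 7.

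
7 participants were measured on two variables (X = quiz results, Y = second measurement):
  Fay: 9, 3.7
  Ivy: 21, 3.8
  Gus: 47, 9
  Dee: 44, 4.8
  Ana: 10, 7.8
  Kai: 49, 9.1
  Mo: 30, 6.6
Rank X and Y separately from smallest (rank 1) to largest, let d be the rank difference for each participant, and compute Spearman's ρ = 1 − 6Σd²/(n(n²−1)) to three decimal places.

Ranks of variable 1: 1, 3, 6, 5, 2, 7, 4
Ranks of variable 2: 1, 2, 6, 3, 5, 7, 4
d = r₁ − r₂: 0, 1, 0, 2, -3, 0, 0
d²: 0, 1, 0, 4, 9, 0, 0; Σd² = 14
ρ = 1 − 6·14/(7·48) = 1 − 84/336 = 0.750

0.750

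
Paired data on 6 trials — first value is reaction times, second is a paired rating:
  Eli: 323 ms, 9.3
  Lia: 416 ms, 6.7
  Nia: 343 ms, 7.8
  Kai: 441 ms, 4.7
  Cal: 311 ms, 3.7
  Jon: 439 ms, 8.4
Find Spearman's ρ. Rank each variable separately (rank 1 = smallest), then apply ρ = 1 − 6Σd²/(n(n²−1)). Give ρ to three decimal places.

0.029

Ranks of variable 1: 2, 4, 3, 6, 1, 5
Ranks of variable 2: 6, 3, 4, 2, 1, 5
d = r₁ − r₂: -4, 1, -1, 4, 0, 0
d²: 16, 1, 1, 16, 0, 0; Σd² = 34
ρ = 1 − 6·34/(6·35) = 1 − 204/210 = 0.029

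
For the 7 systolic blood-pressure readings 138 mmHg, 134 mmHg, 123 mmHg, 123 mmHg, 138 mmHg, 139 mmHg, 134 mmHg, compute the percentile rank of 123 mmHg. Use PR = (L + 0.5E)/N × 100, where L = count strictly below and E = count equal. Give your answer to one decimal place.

14.3

N = 7.
Strictly below 123: 0. Equal to 123: 2.
PR = (0 + 0.5·2)/7 × 100 = 14.3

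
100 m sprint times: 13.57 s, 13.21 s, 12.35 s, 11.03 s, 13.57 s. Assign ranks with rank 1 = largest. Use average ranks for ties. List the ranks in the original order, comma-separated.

1.5, 3, 4, 5, 1.5

Sorted (descending): 13.57, 13.57, 13.21, 12.35, 11.03
The 2 values of 13.57 occupy positions 1–2 → average rank (1+2)/2 = 1.5.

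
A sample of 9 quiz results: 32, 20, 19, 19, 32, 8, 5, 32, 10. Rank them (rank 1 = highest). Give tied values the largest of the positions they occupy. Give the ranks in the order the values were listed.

Sorted (descending): 32, 32, 32, 20, 19, 19, 10, 8, 5
The 3 values of 32 occupy positions 1–3 → each gets rank 3.
The 2 values of 19 occupy positions 5–6 → each gets rank 6.

3, 4, 6, 6, 3, 8, 9, 3, 7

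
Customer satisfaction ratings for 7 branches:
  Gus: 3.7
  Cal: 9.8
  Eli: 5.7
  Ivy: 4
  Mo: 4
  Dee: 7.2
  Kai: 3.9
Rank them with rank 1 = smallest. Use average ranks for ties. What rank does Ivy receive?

3.5

Sorted (ascending): 3.7, 3.9, 4, 4, 5.7, 7.2, 9.8
The 2 values of 4 occupy positions 3–4 → average rank (3+4)/2 = 3.5.
Ivy has value 4 → rank 3.5.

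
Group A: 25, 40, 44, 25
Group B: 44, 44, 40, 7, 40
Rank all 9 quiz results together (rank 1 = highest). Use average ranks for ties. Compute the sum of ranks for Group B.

23

Sorted (descending): 44, 44, 44, 40, 40, 40, 25, 25, 7
The 3 values of 44 occupy positions 1–3 → average rank 2.
The 3 values of 40 occupy positions 4–6 → average rank 5.
The 2 values of 25 occupy positions 7–8 → average rank (7+8)/2 = 7.5.
Group B values → pooled ranks: 44→2, 44→2, 40→5, 7→9, 40→5
Rank sum = 2 + 2 + 5 + 9 + 5 = 23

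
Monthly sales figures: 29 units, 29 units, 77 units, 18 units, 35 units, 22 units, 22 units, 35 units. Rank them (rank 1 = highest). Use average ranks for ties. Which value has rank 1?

77

Sorted (descending): 77, 35, 35, 29, 29, 22, 22, 18
The 2 values of 35 occupy positions 2–3 → average rank (2+3)/2 = 2.5.
The 2 values of 29 occupy positions 4–5 → average rank (4+5)/2 = 4.5.
The 2 values of 22 occupy positions 6–7 → average rank (6+7)/2 = 6.5.
Rank 1 → value 77.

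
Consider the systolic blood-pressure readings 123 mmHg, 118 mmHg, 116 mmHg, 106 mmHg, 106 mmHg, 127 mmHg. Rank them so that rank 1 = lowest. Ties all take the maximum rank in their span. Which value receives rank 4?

Sorted (ascending): 106, 106, 116, 118, 123, 127
The 2 values of 106 occupy positions 1–2 → each gets rank 2.
Rank 4 → value 118.

118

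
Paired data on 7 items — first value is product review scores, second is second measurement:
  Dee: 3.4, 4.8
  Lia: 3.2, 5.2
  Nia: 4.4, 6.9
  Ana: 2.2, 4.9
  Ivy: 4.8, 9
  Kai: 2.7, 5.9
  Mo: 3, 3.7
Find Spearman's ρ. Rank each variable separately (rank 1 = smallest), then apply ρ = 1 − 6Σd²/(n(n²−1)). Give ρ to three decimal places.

Ranks of variable 1: 5, 4, 6, 1, 7, 2, 3
Ranks of variable 2: 2, 4, 6, 3, 7, 5, 1
d = r₁ − r₂: 3, 0, 0, -2, 0, -3, 2
d²: 9, 0, 0, 4, 0, 9, 4; Σd² = 26
ρ = 1 − 6·26/(7·48) = 1 − 156/336 = 0.536

0.536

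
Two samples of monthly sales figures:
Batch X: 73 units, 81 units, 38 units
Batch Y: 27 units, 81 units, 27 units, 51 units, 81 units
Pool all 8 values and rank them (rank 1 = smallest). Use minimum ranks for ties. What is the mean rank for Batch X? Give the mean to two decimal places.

Sorted (ascending): 27, 27, 38, 51, 73, 81, 81, 81
The 2 values of 27 occupy positions 1–2 → each gets rank 1.
The 3 values of 81 occupy positions 6–8 → each gets rank 6.
Batch X values → pooled ranks: 73→5, 81→6, 38→3
Mean rank = (5 + 6 + 3) / 3 = 4.67

4.67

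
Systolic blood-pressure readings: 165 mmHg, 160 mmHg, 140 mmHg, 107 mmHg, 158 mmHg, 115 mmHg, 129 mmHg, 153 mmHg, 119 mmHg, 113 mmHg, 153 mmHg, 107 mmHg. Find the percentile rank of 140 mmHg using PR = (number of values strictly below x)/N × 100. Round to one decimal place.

N = 12.
Strictly below 140: 6. Equal to 140: 1.
PR = 6/12 × 100 = 50.0

50.0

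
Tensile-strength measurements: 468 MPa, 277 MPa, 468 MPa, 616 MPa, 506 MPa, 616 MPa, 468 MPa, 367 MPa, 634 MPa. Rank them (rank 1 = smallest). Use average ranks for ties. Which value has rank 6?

506

Sorted (ascending): 277, 367, 468, 468, 468, 506, 616, 616, 634
The 3 values of 468 occupy positions 3–5 → average rank 4.
The 2 values of 616 occupy positions 7–8 → average rank (7+8)/2 = 7.5.
Rank 6 → value 506.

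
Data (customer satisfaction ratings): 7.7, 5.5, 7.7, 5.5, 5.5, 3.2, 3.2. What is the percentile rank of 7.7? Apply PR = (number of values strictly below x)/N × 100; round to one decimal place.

N = 7.
Strictly below 7.7: 5. Equal to 7.7: 2.
PR = 5/7 × 100 = 71.4

71.4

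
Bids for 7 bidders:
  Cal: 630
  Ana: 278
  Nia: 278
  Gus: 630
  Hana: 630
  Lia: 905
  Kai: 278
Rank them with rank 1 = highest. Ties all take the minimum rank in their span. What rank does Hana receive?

2

Sorted (descending): 905, 630, 630, 630, 278, 278, 278
The 3 values of 630 occupy positions 2–4 → each gets rank 2.
The 3 values of 278 occupy positions 5–7 → each gets rank 5.
Hana has value 630 → rank 2.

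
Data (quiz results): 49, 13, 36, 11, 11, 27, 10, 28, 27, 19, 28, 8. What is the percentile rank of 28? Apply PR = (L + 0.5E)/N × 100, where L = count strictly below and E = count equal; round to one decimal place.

N = 12.
Strictly below 28: 8. Equal to 28: 2.
PR = (8 + 0.5·2)/12 × 100 = 75.0

75.0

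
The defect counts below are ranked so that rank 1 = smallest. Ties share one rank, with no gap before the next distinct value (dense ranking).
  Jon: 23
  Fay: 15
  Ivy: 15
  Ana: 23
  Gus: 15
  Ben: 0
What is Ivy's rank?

2

Sorted (ascending): 0, 15, 15, 15, 23, 23
The 3 values of 15 share dense rank 2.
The 2 values of 23 share dense rank 3.
Remaining distinct values take the next consecutive integers.
Ivy has value 15 → rank 2.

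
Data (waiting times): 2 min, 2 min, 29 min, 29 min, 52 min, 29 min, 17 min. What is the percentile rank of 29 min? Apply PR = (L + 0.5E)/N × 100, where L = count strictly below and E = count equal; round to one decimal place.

64.3

N = 7.
Strictly below 29: 3. Equal to 29: 3.
PR = (3 + 0.5·3)/7 × 100 = 64.3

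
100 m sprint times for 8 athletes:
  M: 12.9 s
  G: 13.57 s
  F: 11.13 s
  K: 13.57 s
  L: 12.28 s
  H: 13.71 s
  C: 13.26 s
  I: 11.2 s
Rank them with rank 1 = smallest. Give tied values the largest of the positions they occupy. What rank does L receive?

Sorted (ascending): 11.13, 11.2, 12.28, 12.9, 13.26, 13.57, 13.57, 13.71
The 2 values of 13.57 occupy positions 6–7 → each gets rank 7.
L has value 12.28 s → rank 3.

3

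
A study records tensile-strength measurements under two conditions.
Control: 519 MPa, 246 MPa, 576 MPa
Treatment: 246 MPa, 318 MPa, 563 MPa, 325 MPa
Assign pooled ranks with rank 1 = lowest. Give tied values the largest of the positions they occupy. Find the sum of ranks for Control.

Sorted (ascending): 246, 246, 318, 325, 519, 563, 576
The 2 values of 246 occupy positions 1–2 → each gets rank 2.
Control values → pooled ranks: 519→5, 246→2, 576→7
Rank sum = 5 + 2 + 7 = 14

14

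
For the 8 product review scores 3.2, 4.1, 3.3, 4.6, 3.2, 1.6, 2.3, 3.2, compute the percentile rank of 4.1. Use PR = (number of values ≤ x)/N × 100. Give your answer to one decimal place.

87.5

N = 8.
Strictly below 4.1: 6. Equal to 4.1: 1.
PR = 7/8 × 100 = 87.5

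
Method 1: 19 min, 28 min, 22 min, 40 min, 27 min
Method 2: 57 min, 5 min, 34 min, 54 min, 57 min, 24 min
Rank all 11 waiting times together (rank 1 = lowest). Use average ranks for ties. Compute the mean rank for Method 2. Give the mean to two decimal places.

7.00

Sorted (ascending): 5, 19, 22, 24, 27, 28, 34, 40, 54, 57, 57
The 2 values of 57 occupy positions 10–11 → average rank (10+11)/2 = 10.5.
Method 2 values → pooled ranks: 57→10.5, 5→1, 34→7, 54→9, 57→10.5, 24→4
Mean rank = (10.5 + 1 + 7 + 9 + 10.5 + 4) / 6 = 7.00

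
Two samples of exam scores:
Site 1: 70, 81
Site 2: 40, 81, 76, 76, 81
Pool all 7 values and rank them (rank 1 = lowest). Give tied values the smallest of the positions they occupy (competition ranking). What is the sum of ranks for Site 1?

7

Sorted (ascending): 40, 70, 76, 76, 81, 81, 81
The 2 values of 76 occupy positions 3–4 → each gets rank 3.
The 3 values of 81 occupy positions 5–7 → each gets rank 5.
Site 1 values → pooled ranks: 70→2, 81→5
Rank sum = 2 + 5 = 7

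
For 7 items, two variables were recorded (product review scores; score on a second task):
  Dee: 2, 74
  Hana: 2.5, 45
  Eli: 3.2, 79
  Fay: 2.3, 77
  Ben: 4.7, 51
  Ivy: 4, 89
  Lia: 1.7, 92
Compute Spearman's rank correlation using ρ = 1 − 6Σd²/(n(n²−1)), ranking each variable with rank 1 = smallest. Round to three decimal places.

-0.286

Ranks of variable 1: 2, 4, 5, 3, 7, 6, 1
Ranks of variable 2: 3, 1, 5, 4, 2, 6, 7
d = r₁ − r₂: -1, 3, 0, -1, 5, 0, -6
d²: 1, 9, 0, 1, 25, 0, 36; Σd² = 72
ρ = 1 − 6·72/(7·48) = 1 − 432/336 = -0.286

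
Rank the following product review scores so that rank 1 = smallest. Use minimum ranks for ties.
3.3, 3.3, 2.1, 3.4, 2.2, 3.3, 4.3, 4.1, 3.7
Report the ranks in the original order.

3, 3, 1, 6, 2, 3, 9, 8, 7

Sorted (ascending): 2.1, 2.2, 3.3, 3.3, 3.3, 3.4, 3.7, 4.1, 4.3
The 3 values of 3.3 occupy positions 3–5 → each gets rank 3.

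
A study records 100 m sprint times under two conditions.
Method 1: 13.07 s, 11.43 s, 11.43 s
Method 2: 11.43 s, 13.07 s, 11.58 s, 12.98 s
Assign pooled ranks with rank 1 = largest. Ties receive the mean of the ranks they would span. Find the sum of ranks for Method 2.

14.5

Sorted (descending): 13.07, 13.07, 12.98, 11.58, 11.43, 11.43, 11.43
The 2 values of 13.07 occupy positions 1–2 → average rank (1+2)/2 = 1.5.
The 3 values of 11.43 occupy positions 5–7 → average rank 6.
Method 2 values → pooled ranks: 11.43→6, 13.07→1.5, 11.58→4, 12.98→3
Rank sum = 6 + 1.5 + 4 + 3 = 14.5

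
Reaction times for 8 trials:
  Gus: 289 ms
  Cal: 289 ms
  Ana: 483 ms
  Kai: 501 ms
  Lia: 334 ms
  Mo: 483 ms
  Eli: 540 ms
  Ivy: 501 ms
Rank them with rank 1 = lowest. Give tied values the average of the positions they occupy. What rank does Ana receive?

4.5

Sorted (ascending): 289, 289, 334, 483, 483, 501, 501, 540
The 2 values of 289 occupy positions 1–2 → average rank (1+2)/2 = 1.5.
The 2 values of 483 occupy positions 4–5 → average rank (4+5)/2 = 4.5.
The 2 values of 501 occupy positions 6–7 → average rank (6+7)/2 = 6.5.
Ana has value 483 ms → rank 4.5.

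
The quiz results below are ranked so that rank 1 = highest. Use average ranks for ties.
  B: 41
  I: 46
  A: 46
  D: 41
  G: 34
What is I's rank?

Sorted (descending): 46, 46, 41, 41, 34
The 2 values of 46 occupy positions 1–2 → average rank (1+2)/2 = 1.5.
The 2 values of 41 occupy positions 3–4 → average rank (3+4)/2 = 3.5.
I has value 46 → rank 1.5.

1.5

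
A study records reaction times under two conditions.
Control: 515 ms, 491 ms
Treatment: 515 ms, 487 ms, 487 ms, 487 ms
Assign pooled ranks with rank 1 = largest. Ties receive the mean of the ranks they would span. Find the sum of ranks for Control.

4.5

Sorted (descending): 515, 515, 491, 487, 487, 487
The 2 values of 515 occupy positions 1–2 → average rank (1+2)/2 = 1.5.
The 3 values of 487 occupy positions 4–6 → average rank 5.
Control values → pooled ranks: 515→1.5, 491→3
Rank sum = 1.5 + 3 = 4.5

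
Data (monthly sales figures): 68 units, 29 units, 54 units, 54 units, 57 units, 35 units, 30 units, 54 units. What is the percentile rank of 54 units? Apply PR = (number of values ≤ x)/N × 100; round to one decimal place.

75.0

N = 8.
Strictly below 54: 3. Equal to 54: 3.
PR = 6/8 × 100 = 75.0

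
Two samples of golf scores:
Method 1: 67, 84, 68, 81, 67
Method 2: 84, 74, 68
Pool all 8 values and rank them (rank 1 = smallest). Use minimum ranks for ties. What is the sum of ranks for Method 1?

18

Sorted (ascending): 67, 67, 68, 68, 74, 81, 84, 84
The 2 values of 67 occupy positions 1–2 → each gets rank 1.
The 2 values of 68 occupy positions 3–4 → each gets rank 3.
The 2 values of 84 occupy positions 7–8 → each gets rank 7.
Method 1 values → pooled ranks: 67→1, 84→7, 68→3, 81→6, 67→1
Rank sum = 1 + 7 + 3 + 6 + 1 = 18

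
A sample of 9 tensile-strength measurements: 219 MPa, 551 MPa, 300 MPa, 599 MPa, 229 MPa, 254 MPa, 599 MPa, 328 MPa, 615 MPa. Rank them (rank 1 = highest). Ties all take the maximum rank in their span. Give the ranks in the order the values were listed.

9, 4, 6, 3, 8, 7, 3, 5, 1

Sorted (descending): 615, 599, 599, 551, 328, 300, 254, 229, 219
The 2 values of 599 occupy positions 2–3 → each gets rank 3.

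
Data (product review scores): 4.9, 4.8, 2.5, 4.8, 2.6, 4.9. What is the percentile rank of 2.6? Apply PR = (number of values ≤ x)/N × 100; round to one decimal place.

33.3

N = 6.
Strictly below 2.6: 1. Equal to 2.6: 1.
PR = 2/6 × 100 = 33.3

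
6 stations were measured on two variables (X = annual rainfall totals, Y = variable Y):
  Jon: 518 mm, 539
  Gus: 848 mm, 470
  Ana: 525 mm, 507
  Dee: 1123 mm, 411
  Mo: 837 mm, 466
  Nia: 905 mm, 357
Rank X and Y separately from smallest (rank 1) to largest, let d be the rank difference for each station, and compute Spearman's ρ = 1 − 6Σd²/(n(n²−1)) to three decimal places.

-0.886

Ranks of variable 1: 1, 4, 2, 6, 3, 5
Ranks of variable 2: 6, 4, 5, 2, 3, 1
d = r₁ − r₂: -5, 0, -3, 4, 0, 4
d²: 25, 0, 9, 16, 0, 16; Σd² = 66
ρ = 1 − 6·66/(6·35) = 1 − 396/210 = -0.886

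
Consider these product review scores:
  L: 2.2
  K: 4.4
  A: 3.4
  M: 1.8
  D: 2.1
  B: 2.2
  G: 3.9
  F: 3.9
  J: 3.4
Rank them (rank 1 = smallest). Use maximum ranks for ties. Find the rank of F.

Sorted (ascending): 1.8, 2.1, 2.2, 2.2, 3.4, 3.4, 3.9, 3.9, 4.4
The 2 values of 2.2 occupy positions 3–4 → each gets rank 4.
The 2 values of 3.4 occupy positions 5–6 → each gets rank 6.
The 2 values of 3.9 occupy positions 7–8 → each gets rank 8.
F has value 3.9 → rank 8.

8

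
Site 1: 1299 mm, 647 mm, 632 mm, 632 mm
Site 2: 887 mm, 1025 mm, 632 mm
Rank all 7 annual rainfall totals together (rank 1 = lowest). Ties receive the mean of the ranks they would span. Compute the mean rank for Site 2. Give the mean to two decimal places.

4.33

Sorted (ascending): 632, 632, 632, 647, 887, 1025, 1299
The 3 values of 632 occupy positions 1–3 → average rank 2.
Site 2 values → pooled ranks: 887→5, 1025→6, 632→2
Mean rank = (5 + 6 + 2) / 3 = 4.33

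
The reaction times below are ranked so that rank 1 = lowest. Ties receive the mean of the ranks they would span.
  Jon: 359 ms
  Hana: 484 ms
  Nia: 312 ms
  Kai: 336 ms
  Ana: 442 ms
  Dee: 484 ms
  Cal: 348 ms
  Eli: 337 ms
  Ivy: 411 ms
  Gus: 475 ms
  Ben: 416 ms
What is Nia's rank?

Sorted (ascending): 312, 336, 337, 348, 359, 411, 416, 442, 475, 484, 484
The 2 values of 484 occupy positions 10–11 → average rank (10+11)/2 = 10.5.
Nia has value 312 ms → rank 1.

1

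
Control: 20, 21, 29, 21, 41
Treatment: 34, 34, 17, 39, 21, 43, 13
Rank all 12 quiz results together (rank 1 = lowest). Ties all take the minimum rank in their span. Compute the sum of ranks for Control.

29

Sorted (ascending): 13, 17, 20, 21, 21, 21, 29, 34, 34, 39, 41, 43
The 3 values of 21 occupy positions 4–6 → each gets rank 4.
The 2 values of 34 occupy positions 8–9 → each gets rank 8.
Control values → pooled ranks: 20→3, 21→4, 29→7, 21→4, 41→11
Rank sum = 3 + 4 + 7 + 4 + 11 = 29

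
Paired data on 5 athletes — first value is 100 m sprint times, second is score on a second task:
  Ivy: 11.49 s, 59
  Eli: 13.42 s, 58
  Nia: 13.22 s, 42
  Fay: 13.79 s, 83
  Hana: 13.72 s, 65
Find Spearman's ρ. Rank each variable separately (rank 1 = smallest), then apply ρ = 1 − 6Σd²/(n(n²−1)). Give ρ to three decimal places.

Ranks of variable 1: 1, 3, 2, 5, 4
Ranks of variable 2: 3, 2, 1, 5, 4
d = r₁ − r₂: -2, 1, 1, 0, 0
d²: 4, 1, 1, 0, 0; Σd² = 6
ρ = 1 − 6·6/(5·24) = 1 − 36/120 = 0.700

0.700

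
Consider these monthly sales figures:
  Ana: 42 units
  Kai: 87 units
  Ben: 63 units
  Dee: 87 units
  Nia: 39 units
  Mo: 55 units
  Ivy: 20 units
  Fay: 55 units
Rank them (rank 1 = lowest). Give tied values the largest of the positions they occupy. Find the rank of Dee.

8

Sorted (ascending): 20, 39, 42, 55, 55, 63, 87, 87
The 2 values of 55 occupy positions 4–5 → each gets rank 5.
The 2 values of 87 occupy positions 7–8 → each gets rank 8.
Dee has value 87 units → rank 8.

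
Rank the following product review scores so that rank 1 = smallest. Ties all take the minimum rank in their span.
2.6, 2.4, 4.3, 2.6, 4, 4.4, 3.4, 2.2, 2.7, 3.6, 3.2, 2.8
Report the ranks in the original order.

Sorted (ascending): 2.2, 2.4, 2.6, 2.6, 2.7, 2.8, 3.2, 3.4, 3.6, 4, 4.3, 4.4
The 2 values of 2.6 occupy positions 3–4 → each gets rank 3.

3, 2, 11, 3, 10, 12, 8, 1, 5, 9, 7, 6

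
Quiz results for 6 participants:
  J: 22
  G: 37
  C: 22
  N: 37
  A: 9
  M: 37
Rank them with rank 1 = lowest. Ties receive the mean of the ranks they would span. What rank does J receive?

Sorted (ascending): 9, 22, 22, 37, 37, 37
The 2 values of 22 occupy positions 2–3 → average rank (2+3)/2 = 2.5.
The 3 values of 37 occupy positions 4–6 → average rank 5.
J has value 22 → rank 2.5.

2.5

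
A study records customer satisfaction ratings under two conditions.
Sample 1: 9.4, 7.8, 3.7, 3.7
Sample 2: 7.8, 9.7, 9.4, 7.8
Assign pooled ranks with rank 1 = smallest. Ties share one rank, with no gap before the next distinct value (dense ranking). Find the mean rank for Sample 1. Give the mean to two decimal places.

Sorted (ascending): 3.7, 3.7, 7.8, 7.8, 7.8, 9.4, 9.4, 9.7
The 2 values of 3.7 share dense rank 1.
The 3 values of 7.8 share dense rank 2.
The 2 values of 9.4 share dense rank 3.
Remaining distinct values take the next consecutive integers.
Sample 1 values → pooled ranks: 9.4→3, 7.8→2, 3.7→1, 3.7→1
Mean rank = (3 + 2 + 1 + 1) / 4 = 1.75

1.75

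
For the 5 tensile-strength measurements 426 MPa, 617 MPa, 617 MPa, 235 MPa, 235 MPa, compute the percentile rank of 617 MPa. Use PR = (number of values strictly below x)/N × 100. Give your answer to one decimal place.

N = 5.
Strictly below 617: 3. Equal to 617: 2.
PR = 3/5 × 100 = 60.0

60.0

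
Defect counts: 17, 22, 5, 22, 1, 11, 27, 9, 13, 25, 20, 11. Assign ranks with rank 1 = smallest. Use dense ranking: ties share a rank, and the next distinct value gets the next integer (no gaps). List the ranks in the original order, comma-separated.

Sorted (ascending): 1, 5, 9, 11, 11, 13, 17, 20, 22, 22, 25, 27
The 2 values of 11 share dense rank 4.
The 2 values of 22 share dense rank 8.
Remaining distinct values take the next consecutive integers.

6, 8, 2, 8, 1, 4, 10, 3, 5, 9, 7, 4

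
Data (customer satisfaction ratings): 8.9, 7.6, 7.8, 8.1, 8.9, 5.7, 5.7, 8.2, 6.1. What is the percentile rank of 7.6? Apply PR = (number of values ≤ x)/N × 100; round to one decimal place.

N = 9.
Strictly below 7.6: 3. Equal to 7.6: 1.
PR = 4/9 × 100 = 44.4

44.4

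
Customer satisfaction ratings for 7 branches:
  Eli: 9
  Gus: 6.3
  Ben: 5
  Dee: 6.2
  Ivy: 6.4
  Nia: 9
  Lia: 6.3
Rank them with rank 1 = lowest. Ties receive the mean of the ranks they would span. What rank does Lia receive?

3.5

Sorted (ascending): 5, 6.2, 6.3, 6.3, 6.4, 9, 9
The 2 values of 6.3 occupy positions 3–4 → average rank (3+4)/2 = 3.5.
The 2 values of 9 occupy positions 6–7 → average rank (6+7)/2 = 6.5.
Lia has value 6.3 → rank 3.5.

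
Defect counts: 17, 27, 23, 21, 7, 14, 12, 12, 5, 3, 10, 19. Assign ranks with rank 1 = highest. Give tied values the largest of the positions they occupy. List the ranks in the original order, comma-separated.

Sorted (descending): 27, 23, 21, 19, 17, 14, 12, 12, 10, 7, 5, 3
The 2 values of 12 occupy positions 7–8 → each gets rank 8.

5, 1, 2, 3, 10, 6, 8, 8, 11, 12, 9, 4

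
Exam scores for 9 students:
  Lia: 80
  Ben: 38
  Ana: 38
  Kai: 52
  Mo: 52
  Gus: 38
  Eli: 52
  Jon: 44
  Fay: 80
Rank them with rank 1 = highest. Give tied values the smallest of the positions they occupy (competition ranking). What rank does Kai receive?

Sorted (descending): 80, 80, 52, 52, 52, 44, 38, 38, 38
The 2 values of 80 occupy positions 1–2 → each gets rank 1.
The 3 values of 52 occupy positions 3–5 → each gets rank 3.
The 3 values of 38 occupy positions 7–9 → each gets rank 7.
Kai has value 52 → rank 3.

3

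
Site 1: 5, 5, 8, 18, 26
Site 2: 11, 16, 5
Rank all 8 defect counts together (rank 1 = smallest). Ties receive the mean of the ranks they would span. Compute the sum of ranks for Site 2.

Sorted (ascending): 5, 5, 5, 8, 11, 16, 18, 26
The 3 values of 5 occupy positions 1–3 → average rank 2.
Site 2 values → pooled ranks: 11→5, 16→6, 5→2
Rank sum = 5 + 6 + 2 = 13

13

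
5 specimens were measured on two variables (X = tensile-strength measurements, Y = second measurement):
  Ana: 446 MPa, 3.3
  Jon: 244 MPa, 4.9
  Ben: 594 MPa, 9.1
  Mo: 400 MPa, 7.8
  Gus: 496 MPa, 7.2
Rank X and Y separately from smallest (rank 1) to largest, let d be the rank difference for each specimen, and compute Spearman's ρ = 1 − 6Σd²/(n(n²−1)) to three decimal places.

0.500

Ranks of variable 1: 3, 1, 5, 2, 4
Ranks of variable 2: 1, 2, 5, 4, 3
d = r₁ − r₂: 2, -1, 0, -2, 1
d²: 4, 1, 0, 4, 1; Σd² = 10
ρ = 1 − 6·10/(5·24) = 1 − 60/120 = 0.500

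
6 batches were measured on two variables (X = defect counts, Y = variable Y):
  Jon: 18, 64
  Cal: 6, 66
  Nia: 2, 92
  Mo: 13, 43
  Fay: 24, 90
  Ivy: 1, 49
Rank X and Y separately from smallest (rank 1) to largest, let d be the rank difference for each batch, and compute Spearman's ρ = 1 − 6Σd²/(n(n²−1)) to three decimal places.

0.086

Ranks of variable 1: 5, 3, 2, 4, 6, 1
Ranks of variable 2: 3, 4, 6, 1, 5, 2
d = r₁ − r₂: 2, -1, -4, 3, 1, -1
d²: 4, 1, 16, 9, 1, 1; Σd² = 32
ρ = 1 − 6·32/(6·35) = 1 − 192/210 = 0.086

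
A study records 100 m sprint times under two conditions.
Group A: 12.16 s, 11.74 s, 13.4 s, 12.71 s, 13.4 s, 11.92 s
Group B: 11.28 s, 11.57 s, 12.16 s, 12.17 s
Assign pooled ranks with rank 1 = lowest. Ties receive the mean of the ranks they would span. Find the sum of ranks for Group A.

Sorted (ascending): 11.28, 11.57, 11.74, 11.92, 12.16, 12.16, 12.17, 12.71, 13.4, 13.4
The 2 values of 12.16 occupy positions 5–6 → average rank (5+6)/2 = 5.5.
The 2 values of 13.4 occupy positions 9–10 → average rank (9+10)/2 = 9.5.
Group A values → pooled ranks: 12.16→5.5, 11.74→3, 13.4→9.5, 12.71→8, 13.4→9.5, 11.92→4
Rank sum = 5.5 + 3 + 9.5 + 8 + 9.5 + 4 = 39.5

39.5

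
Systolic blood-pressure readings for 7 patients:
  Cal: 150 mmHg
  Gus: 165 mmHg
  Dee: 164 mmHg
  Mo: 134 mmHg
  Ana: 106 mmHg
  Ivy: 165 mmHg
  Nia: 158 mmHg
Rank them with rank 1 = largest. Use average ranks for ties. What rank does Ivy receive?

1.5

Sorted (descending): 165, 165, 164, 158, 150, 134, 106
The 2 values of 165 occupy positions 1–2 → average rank (1+2)/2 = 1.5.
Ivy has value 165 mmHg → rank 1.5.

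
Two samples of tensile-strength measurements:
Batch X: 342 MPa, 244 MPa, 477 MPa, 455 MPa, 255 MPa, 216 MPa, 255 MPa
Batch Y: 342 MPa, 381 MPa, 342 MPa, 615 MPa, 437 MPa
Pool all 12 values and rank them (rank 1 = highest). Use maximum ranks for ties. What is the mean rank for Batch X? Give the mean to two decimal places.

8.00

Sorted (descending): 615, 477, 455, 437, 381, 342, 342, 342, 255, 255, 244, 216
The 3 values of 342 occupy positions 6–8 → each gets rank 8.
The 2 values of 255 occupy positions 9–10 → each gets rank 10.
Batch X values → pooled ranks: 342→8, 244→11, 477→2, 455→3, 255→10, 216→12, 255→10
Mean rank = (8 + 11 + 2 + 3 + 10 + 12 + 10) / 7 = 8.00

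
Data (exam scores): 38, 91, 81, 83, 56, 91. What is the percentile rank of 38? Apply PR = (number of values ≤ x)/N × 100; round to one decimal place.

16.7

N = 6.
Strictly below 38: 0. Equal to 38: 1.
PR = 1/6 × 100 = 16.7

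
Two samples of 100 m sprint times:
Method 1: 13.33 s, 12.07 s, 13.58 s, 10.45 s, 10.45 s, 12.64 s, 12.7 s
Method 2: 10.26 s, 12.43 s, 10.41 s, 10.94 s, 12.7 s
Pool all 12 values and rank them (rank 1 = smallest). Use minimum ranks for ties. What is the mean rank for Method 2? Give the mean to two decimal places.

Sorted (ascending): 10.26, 10.41, 10.45, 10.45, 10.94, 12.07, 12.43, 12.64, 12.7, 12.7, 13.33, 13.58
The 2 values of 10.45 occupy positions 3–4 → each gets rank 3.
The 2 values of 12.7 occupy positions 9–10 → each gets rank 9.
Method 2 values → pooled ranks: 10.26→1, 12.43→7, 10.41→2, 10.94→5, 12.7→9
Mean rank = (1 + 7 + 2 + 5 + 9) / 5 = 4.80

4.80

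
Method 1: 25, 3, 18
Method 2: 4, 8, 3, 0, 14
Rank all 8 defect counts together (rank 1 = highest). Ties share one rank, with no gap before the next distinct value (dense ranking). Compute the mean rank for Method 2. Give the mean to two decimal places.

5.00

Sorted (descending): 25, 18, 14, 8, 4, 3, 3, 0
The 2 values of 3 share dense rank 6.
Remaining distinct values take the next consecutive integers.
Method 2 values → pooled ranks: 4→5, 8→4, 3→6, 0→7, 14→3
Mean rank = (5 + 4 + 6 + 7 + 3) / 5 = 5.00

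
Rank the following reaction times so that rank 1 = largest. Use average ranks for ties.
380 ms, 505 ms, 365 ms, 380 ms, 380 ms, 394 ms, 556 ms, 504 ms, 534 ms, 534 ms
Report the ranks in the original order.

8, 4, 10, 8, 8, 6, 1, 5, 2.5, 2.5

Sorted (descending): 556, 534, 534, 505, 504, 394, 380, 380, 380, 365
The 2 values of 534 occupy positions 2–3 → average rank (2+3)/2 = 2.5.
The 3 values of 380 occupy positions 7–9 → average rank 8.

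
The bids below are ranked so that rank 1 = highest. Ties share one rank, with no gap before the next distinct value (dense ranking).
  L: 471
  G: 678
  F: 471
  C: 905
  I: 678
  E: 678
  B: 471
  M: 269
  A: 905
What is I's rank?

Sorted (descending): 905, 905, 678, 678, 678, 471, 471, 471, 269
The 2 values of 905 share dense rank 1.
The 3 values of 678 share dense rank 2.
The 3 values of 471 share dense rank 3.
Remaining distinct values take the next consecutive integers.
I has value 678 → rank 2.

2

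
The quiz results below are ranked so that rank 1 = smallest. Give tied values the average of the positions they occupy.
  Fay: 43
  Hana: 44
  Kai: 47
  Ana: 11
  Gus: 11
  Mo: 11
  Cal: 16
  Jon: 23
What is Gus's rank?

Sorted (ascending): 11, 11, 11, 16, 23, 43, 44, 47
The 3 values of 11 occupy positions 1–3 → average rank 2.
Gus has value 11 → rank 2.

2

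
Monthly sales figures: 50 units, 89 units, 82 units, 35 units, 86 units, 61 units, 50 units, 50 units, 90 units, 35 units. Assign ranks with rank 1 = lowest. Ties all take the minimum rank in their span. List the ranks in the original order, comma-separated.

3, 9, 7, 1, 8, 6, 3, 3, 10, 1

Sorted (ascending): 35, 35, 50, 50, 50, 61, 82, 86, 89, 90
The 2 values of 35 occupy positions 1–2 → each gets rank 1.
The 3 values of 50 occupy positions 3–5 → each gets rank 3.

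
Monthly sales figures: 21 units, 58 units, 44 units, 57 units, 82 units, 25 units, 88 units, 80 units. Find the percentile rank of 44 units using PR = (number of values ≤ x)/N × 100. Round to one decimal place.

37.5

N = 8.
Strictly below 44: 2. Equal to 44: 1.
PR = 3/8 × 100 = 37.5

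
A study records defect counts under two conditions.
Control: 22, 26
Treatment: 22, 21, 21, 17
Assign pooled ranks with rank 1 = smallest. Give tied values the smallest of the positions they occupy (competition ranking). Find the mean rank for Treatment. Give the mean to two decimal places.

2.25

Sorted (ascending): 17, 21, 21, 22, 22, 26
The 2 values of 21 occupy positions 2–3 → each gets rank 2.
The 2 values of 22 occupy positions 4–5 → each gets rank 4.
Treatment values → pooled ranks: 22→4, 21→2, 21→2, 17→1
Mean rank = (4 + 2 + 2 + 1) / 4 = 2.25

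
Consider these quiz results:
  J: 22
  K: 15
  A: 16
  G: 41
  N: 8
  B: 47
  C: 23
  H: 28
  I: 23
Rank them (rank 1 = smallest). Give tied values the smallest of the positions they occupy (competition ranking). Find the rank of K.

2

Sorted (ascending): 8, 15, 16, 22, 23, 23, 28, 41, 47
The 2 values of 23 occupy positions 5–6 → each gets rank 5.
K has value 15 → rank 2.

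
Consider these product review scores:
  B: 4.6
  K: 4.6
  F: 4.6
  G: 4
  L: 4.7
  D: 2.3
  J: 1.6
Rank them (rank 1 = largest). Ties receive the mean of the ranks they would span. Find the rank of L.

1

Sorted (descending): 4.7, 4.6, 4.6, 4.6, 4, 2.3, 1.6
The 3 values of 4.6 occupy positions 2–4 → average rank 3.
L has value 4.7 → rank 1.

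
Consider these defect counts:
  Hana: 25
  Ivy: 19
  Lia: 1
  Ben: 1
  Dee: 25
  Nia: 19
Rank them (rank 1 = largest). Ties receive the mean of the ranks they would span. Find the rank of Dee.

Sorted (descending): 25, 25, 19, 19, 1, 1
The 2 values of 25 occupy positions 1–2 → average rank (1+2)/2 = 1.5.
The 2 values of 19 occupy positions 3–4 → average rank (3+4)/2 = 3.5.
The 2 values of 1 occupy positions 5–6 → average rank (5+6)/2 = 5.5.
Dee has value 25 → rank 1.5.

1.5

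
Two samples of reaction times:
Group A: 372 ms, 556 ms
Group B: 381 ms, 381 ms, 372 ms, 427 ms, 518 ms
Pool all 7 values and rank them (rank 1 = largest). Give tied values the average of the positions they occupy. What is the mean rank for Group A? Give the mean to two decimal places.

Sorted (descending): 556, 518, 427, 381, 381, 372, 372
The 2 values of 381 occupy positions 4–5 → average rank (4+5)/2 = 4.5.
The 2 values of 372 occupy positions 6–7 → average rank (6+7)/2 = 6.5.
Group A values → pooled ranks: 372→6.5, 556→1
Mean rank = (6.5 + 1) / 2 = 3.75

3.75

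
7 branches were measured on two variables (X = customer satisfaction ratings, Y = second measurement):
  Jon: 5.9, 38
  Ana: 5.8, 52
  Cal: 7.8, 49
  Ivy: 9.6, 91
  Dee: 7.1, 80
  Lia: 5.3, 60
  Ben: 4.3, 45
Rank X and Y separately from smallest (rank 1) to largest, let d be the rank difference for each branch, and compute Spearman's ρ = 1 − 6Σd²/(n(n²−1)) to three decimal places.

Ranks of variable 1: 4, 3, 6, 7, 5, 2, 1
Ranks of variable 2: 1, 4, 3, 7, 6, 5, 2
d = r₁ − r₂: 3, -1, 3, 0, -1, -3, -1
d²: 9, 1, 9, 0, 1, 9, 1; Σd² = 30
ρ = 1 − 6·30/(7·48) = 1 − 180/336 = 0.464

0.464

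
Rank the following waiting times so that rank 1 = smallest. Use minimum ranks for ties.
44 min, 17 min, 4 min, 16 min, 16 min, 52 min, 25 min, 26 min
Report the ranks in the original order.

Sorted (ascending): 4, 16, 16, 17, 25, 26, 44, 52
The 2 values of 16 occupy positions 2–3 → each gets rank 2.

7, 4, 1, 2, 2, 8, 5, 6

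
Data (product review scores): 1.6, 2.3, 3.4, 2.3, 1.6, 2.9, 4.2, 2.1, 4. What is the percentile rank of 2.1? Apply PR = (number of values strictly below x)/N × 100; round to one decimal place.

N = 9.
Strictly below 2.1: 2. Equal to 2.1: 1.
PR = 2/9 × 100 = 22.2

22.2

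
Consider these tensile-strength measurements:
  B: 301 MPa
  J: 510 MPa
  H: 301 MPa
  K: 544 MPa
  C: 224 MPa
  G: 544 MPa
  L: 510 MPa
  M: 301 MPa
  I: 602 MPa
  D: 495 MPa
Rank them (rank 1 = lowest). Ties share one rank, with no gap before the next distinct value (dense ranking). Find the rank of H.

Sorted (ascending): 224, 301, 301, 301, 495, 510, 510, 544, 544, 602
The 3 values of 301 share dense rank 2.
The 2 values of 510 share dense rank 4.
The 2 values of 544 share dense rank 5.
Remaining distinct values take the next consecutive integers.
H has value 301 MPa → rank 2.

2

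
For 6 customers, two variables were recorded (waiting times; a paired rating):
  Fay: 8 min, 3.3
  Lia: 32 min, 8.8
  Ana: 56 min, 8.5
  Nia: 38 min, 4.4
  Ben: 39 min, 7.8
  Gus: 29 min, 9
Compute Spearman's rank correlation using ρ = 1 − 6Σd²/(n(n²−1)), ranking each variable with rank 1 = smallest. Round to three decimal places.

Ranks of variable 1: 1, 3, 6, 4, 5, 2
Ranks of variable 2: 1, 5, 4, 2, 3, 6
d = r₁ − r₂: 0, -2, 2, 2, 2, -4
d²: 0, 4, 4, 4, 4, 16; Σd² = 32
ρ = 1 − 6·32/(6·35) = 1 − 192/210 = 0.086

0.086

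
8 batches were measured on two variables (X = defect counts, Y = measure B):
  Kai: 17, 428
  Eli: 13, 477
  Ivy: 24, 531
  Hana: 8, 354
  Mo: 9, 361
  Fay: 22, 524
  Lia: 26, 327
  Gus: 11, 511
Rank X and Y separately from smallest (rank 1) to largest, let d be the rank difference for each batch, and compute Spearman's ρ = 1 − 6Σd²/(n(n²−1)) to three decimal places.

Ranks of variable 1: 5, 4, 7, 1, 2, 6, 8, 3
Ranks of variable 2: 4, 5, 8, 2, 3, 7, 1, 6
d = r₁ − r₂: 1, -1, -1, -1, -1, -1, 7, -3
d²: 1, 1, 1, 1, 1, 1, 49, 9; Σd² = 64
ρ = 1 − 6·64/(8·63) = 1 − 384/504 = 0.238

0.238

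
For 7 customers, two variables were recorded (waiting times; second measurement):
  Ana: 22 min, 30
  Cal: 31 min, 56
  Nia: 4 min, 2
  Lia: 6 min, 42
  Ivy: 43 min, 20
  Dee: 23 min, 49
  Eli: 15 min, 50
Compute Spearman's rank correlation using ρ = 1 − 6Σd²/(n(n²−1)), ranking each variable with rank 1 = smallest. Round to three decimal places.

Ranks of variable 1: 4, 6, 1, 2, 7, 5, 3
Ranks of variable 2: 3, 7, 1, 4, 2, 5, 6
d = r₁ − r₂: 1, -1, 0, -2, 5, 0, -3
d²: 1, 1, 0, 4, 25, 0, 9; Σd² = 40
ρ = 1 − 6·40/(7·48) = 1 − 240/336 = 0.286

0.286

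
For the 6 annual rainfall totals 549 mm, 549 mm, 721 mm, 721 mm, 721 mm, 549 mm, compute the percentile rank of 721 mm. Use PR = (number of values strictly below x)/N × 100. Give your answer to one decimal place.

N = 6.
Strictly below 721: 3. Equal to 721: 3.
PR = 3/6 × 100 = 50.0

50.0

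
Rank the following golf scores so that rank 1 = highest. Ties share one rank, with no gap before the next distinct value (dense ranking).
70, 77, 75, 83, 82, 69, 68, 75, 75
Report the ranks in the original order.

5, 3, 4, 1, 2, 6, 7, 4, 4

Sorted (descending): 83, 82, 77, 75, 75, 75, 70, 69, 68
The 3 values of 75 share dense rank 4.
Remaining distinct values take the next consecutive integers.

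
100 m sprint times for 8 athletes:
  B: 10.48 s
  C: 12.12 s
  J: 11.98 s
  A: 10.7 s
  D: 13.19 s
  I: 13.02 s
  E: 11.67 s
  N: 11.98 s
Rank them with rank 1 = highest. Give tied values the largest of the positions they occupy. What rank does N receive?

5

Sorted (descending): 13.19, 13.02, 12.12, 11.98, 11.98, 11.67, 10.7, 10.48
The 2 values of 11.98 occupy positions 4–5 → each gets rank 5.
N has value 11.98 s → rank 5.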